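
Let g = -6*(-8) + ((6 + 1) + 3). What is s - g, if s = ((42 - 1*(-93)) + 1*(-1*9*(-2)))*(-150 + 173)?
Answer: 3461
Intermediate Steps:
s = 3519 (s = ((42 + 93) + 1*(-9*(-2)))*23 = (135 + 1*18)*23 = (135 + 18)*23 = 153*23 = 3519)
g = 58 (g = 48 + (7 + 3) = 48 + 10 = 58)
s - g = 3519 - 1*58 = 3519 - 58 = 3461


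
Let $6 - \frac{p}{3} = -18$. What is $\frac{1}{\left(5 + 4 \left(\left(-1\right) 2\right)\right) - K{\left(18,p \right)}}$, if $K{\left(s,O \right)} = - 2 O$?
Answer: $\frac{1}{141} \approx 0.0070922$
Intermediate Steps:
$p = 72$ ($p = 18 - -54 = 18 + 54 = 72$)
$\frac{1}{\left(5 + 4 \left(\left(-1\right) 2\right)\right) - K{\left(18,p \right)}} = \frac{1}{\left(5 + 4 \left(\left(-1\right) 2\right)\right) - \left(-2\right) 72} = \frac{1}{\left(5 + 4 \left(-2\right)\right) - -144} = \frac{1}{\left(5 - 8\right) + 144} = \frac{1}{-3 + 144} = \frac{1}{141}$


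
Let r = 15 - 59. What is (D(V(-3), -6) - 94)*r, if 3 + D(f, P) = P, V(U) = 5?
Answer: 4532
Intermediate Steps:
D(f, P) = -3 + P
r = -44
(D(V(-3), -6) - 94)*r = ((-3 - 6) - 94)*(-44) = (-9 - 94)*(-44) = -103*(-44) = 4532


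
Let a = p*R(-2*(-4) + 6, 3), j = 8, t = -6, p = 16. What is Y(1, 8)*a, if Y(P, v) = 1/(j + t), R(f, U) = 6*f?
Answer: 672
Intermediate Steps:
Y(P, v) = ½ (Y(P, v) = 1/(8 - 6) = 1/2 = ½)
a = 1344 (a = 16*(6*(-2*(-4) + 6)) = 16*(6*(8 + 6)) = 16*(6*14) = 16*84 = 1344)
Y(1, 8)*a = (½)*1344 = 672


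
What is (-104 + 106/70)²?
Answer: 12866569/1225 ≈ 10503.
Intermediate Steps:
(-104 + 106/70)² = (-104 + 106*(1/70))² = (-104 + 53/35)² = (-3587/35)² = 12866569/1225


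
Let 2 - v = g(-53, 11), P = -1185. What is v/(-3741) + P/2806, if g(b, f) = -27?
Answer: -155671/361974 ≈ -0.43006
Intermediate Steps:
v = 29 (v = 2 - 1*(-27) = 2 + 27 = 29)
v/(-3741) + P/2806 = 29/(-3741) - 1185/2806 = 29*(-1/3741) - 1185*1/2806 = -1/129 - 1185/2806 = -155671/361974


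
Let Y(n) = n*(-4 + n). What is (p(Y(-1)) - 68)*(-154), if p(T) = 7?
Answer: 9394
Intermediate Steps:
(p(Y(-1)) - 68)*(-154) = (7 - 68)*(-154) = -61*(-154) = 9394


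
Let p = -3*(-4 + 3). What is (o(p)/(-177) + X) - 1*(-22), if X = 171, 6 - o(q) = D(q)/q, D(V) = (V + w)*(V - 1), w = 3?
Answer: 34159/177 ≈ 192.99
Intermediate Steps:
D(V) = (-1 + V)*(3 + V) (D(V) = (V + 3)*(V - 1) = (3 + V)*(-1 + V) = (-1 + V)*(3 + V))
p = 3 (p = -3*(-1) = 3)
o(q) = 6 - (-3 + q² + 2*q)/q
(o(p)/(-177) + X) - 1*(-22) = ((4 - 1*3 + 3/3)/(-177) + 171) - 1*(-22) = ((4 - 3 + 3*(⅓))*(-1/177) + 171) + 22 = ((4 - 3 + 1)*(-1/177) + 171) + 22 = (2*(-1/177) + 171) + 22 = (-2/177 + 171) + 22 = 30265/177 + 22 = 34159/177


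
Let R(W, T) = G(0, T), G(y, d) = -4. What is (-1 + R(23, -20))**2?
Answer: 25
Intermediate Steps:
R(W, T) = -4
(-1 + R(23, -20))**2 = (-1 - 4)**2 = (-5)**2 = 25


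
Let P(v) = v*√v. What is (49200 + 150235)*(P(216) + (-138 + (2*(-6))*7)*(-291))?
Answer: 12883899870 + 258467760*√6 ≈ 1.3517e+10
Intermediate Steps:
P(v) = v^(3/2)
(49200 + 150235)*(P(216) + (-138 + (2*(-6))*7)*(-291)) = (49200 + 150235)*(216^(3/2) + (-138 + (2*(-6))*7)*(-291)) = 199435*(1296*√6 + (-138 - 12*7)*(-291)) = 199435*(1296*√6 + (-138 - 84)*(-291)) = 199435*(1296*√6 - 222*(-291)) = 199435*(1296*√6 + 64602) = 199435*(64602 + 1296*√6) = 12883899870 + 258467760*√6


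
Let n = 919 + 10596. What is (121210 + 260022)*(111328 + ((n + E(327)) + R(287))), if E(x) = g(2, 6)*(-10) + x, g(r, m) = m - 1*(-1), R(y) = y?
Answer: 47039072784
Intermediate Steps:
n = 11515
g(r, m) = 1 + m (g(r, m) = m + 1 = 1 + m)
E(x) = -70 + x (E(x) = (1 + 6)*(-10) + x = 7*(-10) + x = -70 + x)
(121210 + 260022)*(111328 + ((n + E(327)) + R(287))) = (121210 + 260022)*(111328 + ((11515 + (-70 + 327)) + 287)) = 381232*(111328 + ((11515 + 257) + 287)) = 381232*(111328 + (11772 + 287)) = 381232*(111328 + 12059) = 381232*123387 = 47039072784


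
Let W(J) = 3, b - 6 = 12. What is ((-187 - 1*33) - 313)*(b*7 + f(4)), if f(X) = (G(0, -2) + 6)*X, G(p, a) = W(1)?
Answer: -86346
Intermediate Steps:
b = 18 (b = 6 + 12 = 18)
G(p, a) = 3
f(X) = 9*X (f(X) = (3 + 6)*X = 9*X)
((-187 - 1*33) - 313)*(b*7 + f(4)) = ((-187 - 1*33) - 313)*(18*7 + 9*4) = ((-187 - 33) - 313)*(126 + 36) = (-220 - 313)*162 = -533*162 = -86346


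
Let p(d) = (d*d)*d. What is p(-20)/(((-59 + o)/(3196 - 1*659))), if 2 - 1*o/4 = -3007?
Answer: -344000/203 ≈ -1694.6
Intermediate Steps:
o = 12036 (o = 8 - 4*(-3007) = 8 + 12028 = 12036)
p(d) = d**3 (p(d) = d**2*d = d**3)
p(-20)/(((-59 + o)/(3196 - 1*659))) = (-20)**3/(((-59 + 12036)/(3196 - 1*659))) = -8000/(11977/(3196 - 659)) = -8000/(11977/2537) = -8000/(11977*(1/2537)) = -8000/203/43 = -8000*43/203 = -344000/203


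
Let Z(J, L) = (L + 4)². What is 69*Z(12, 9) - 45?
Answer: 11616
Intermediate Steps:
Z(J, L) = (4 + L)²
69*Z(12, 9) - 45 = 69*(4 + 9)² - 45 = 69*13² - 45 = 69*169 - 45 = 11661 - 45 = 11616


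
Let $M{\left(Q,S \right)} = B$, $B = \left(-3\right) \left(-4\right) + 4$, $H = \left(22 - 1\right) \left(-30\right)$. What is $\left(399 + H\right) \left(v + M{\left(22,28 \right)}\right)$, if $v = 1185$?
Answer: $-277431$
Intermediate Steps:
$H = -630$ ($H = 21 \left(-30\right) = -630$)
$B = 16$ ($B = 12 + 4 = 16$)
$M{\left(Q,S \right)} = 16$
$\left(399 + H\right) \left(v + M{\left(22,28 \right)}\right) = \left(399 - 630\right) \left(1185 + 16\right) = \left(-231\right) 1201 = -277431$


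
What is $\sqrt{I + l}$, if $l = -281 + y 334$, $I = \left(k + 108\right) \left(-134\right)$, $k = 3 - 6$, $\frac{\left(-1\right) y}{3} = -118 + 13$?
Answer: $\sqrt{90859} \approx 301.43$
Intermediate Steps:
$y = 315$ ($y = - 3 \left(-118 + 13\right) = \left(-3\right) \left(-105\right) = 315$)
$k = -3$ ($k = 3 - 6 = -3$)
$I = -14070$ ($I = \left(-3 + 108\right) \left(-134\right) = 105 \left(-134\right) = -14070$)
$l = 104929$ ($l = -281 + 315 \cdot 334 = -281 + 105210 = 104929$)
$\sqrt{I + l} = \sqrt{-14070 + 104929} = \sqrt{90859}$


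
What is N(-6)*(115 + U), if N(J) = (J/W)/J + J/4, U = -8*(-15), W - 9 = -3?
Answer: -940/3 ≈ -313.33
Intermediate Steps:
W = 6 (W = 9 - 3 = 6)
U = 120
N(J) = 1/6 + J/4 (N(J) = (J/6)/J + J/4 = 1/6 + J/4)
N(-6)*(115 + U) = (1/6 + (1/4)*(-6))*(115 + 120) = (1/6 - 3/2)*235 = -4/3*235 = -940/3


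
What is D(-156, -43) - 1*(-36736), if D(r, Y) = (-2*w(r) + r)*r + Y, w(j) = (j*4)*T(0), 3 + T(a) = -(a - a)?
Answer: 645093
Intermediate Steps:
T(a) = -3 (T(a) = -3 - (a - a) = -3 - 1*0 = -3 + 0 = -3)
w(j) = -12*j (w(j) = (j*4)*(-3) = (4*j)*(-3) = -12*j)
D(r, Y) = Y + 25*r² (D(r, Y) = (-(-24)*r + r)*r + Y = (24*r + r)*r + Y = (25*r)*r + Y = 25*r² + Y = Y + 25*r²)
D(-156, -43) - 1*(-36736) = (-43 + 25*(-156)²) - 1*(-36736) = (-43 + 25*24336) + 36736 = (-43 + 608400) + 36736 = 608357 + 36736 = 645093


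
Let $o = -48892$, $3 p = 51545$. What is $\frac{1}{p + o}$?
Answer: $- \frac{3}{95131} \approx -3.1535 \cdot 10^{-5}$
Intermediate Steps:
$p = \frac{51545}{3}$ ($p = \frac{1}{3} \cdot 51545 = \frac{51545}{3} \approx 17182.0$)
$\frac{1}{p + o} = \frac{1}{\frac{51545}{3} - 48892} = \frac{1}{- \frac{95131}{3}} = - \frac{3}{95131}$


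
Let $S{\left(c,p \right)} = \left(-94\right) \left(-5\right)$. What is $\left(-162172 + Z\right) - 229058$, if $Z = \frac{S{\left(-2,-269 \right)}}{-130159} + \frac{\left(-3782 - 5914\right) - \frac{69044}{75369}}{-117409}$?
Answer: $- \frac{450609566276710090828}{1151776850558439} \approx -3.9123 \cdot 10^{5}$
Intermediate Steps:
$S{\left(c,p \right)} = 470$
$Z = \frac{90967267999142}{1151776850558439}$ ($Z = \frac{470}{-130159} + \frac{\left(-3782 - 5914\right) - \frac{69044}{75369}}{-117409} = 470 \left(- \frac{1}{130159}\right) + \left(\left(-3782 - 5914\right) - \frac{69044}{75369}\right) \left(- \frac{1}{117409}\right) = - \frac{470}{130159} + \left(-9696 - \frac{69044}{75369}\right) \left(- \frac{1}{117409}\right) = - \frac{470}{130159} - - \frac{730846868}{8848998921} = - \frac{470}{130159} + \frac{730846868}{8848998921} = \frac{90967267999142}{1151776850558439} \approx 0.07898$)
$\left(-162172 + Z\right) - 229058 = \left(-162172 + \frac{90967267999142}{1151776850558439}\right) - 229058 = - \frac{186785864441495170366}{1151776850558439} - 229058 = - \frac{450609566276710090828}{1151776850558439}$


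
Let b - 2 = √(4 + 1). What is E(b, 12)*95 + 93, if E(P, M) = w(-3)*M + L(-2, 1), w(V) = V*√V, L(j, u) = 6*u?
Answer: 663 - 3420*I*√3 ≈ 663.0 - 5923.6*I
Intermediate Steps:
w(V) = V^(3/2)
b = 2 + √5 (b = 2 + √(4 + 1) = 2 + √5 ≈ 4.2361)
E(P, M) = 6 - 3*I*M*√3 (E(P, M) = (-3)^(3/2)*M + 6*1 = (-3*I*√3)*M + 6 = -3*I*M*√3 + 6 = 6 - 3*I*M*√3)
E(b, 12)*95 + 93 = (6 - 3*I*12*√3)*95 + 93 = (6 - 36*I*√3)*95 + 93 = (570 - 3420*I*√3) + 93 = 663 - 3420*I*√3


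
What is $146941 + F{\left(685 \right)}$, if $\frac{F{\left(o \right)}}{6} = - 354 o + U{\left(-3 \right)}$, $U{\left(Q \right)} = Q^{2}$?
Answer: $-1307945$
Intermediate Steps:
$F{\left(o \right)} = 54 - 2124 o$ ($F{\left(o \right)} = 6 \left(- 354 o + \left(-3\right)^{2}\right) = 6 \left(- 354 o + 9\right) = 6 \left(9 - 354 o\right) = 54 - 2124 o$)
$146941 + F{\left(685 \right)} = 146941 + \left(54 - 1454940\right) = 146941 - 1454886 = -1307945$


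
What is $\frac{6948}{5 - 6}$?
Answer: $-6948$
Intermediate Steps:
$\frac{6948}{5 - 6} = \frac{6948}{-1} = 6948 \left(-1\right) = -6948$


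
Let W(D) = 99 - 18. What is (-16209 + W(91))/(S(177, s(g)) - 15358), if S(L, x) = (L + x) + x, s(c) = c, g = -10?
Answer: 1792/1689 ≈ 1.0610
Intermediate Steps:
W(D) = 81
S(L, x) = L + 2*x
(-16209 + W(91))/(S(177, s(g)) - 15358) = (-16209 + 81)/((177 + 2*(-10)) - 15358) = -16128/((177 - 20) - 15358) = -16128/(157 - 15358) = -16128/(-15201) = -16128*(-1/15201) = 1792/1689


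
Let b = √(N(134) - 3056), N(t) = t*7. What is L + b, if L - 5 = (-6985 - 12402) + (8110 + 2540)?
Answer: -8732 + I*√2118 ≈ -8732.0 + 46.022*I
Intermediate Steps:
L = -8732 (L = 5 + ((-6985 - 12402) + (8110 + 2540)) = 5 + (-19387 + 10650) = 5 - 8737 = -8732)
N(t) = 7*t
b = I*√2118 (b = √(7*134 - 3056) = √(938 - 3056) = √(-2118) = I*√2118 ≈ 46.022*I)
L + b = -8732 + I*√2118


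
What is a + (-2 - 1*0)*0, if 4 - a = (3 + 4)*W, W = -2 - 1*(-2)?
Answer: 4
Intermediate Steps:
W = 0 (W = -2 + 2 = 0)
a = 4 (a = 4 - (3 + 4)*0 = 4 - 7*0 = 4 - 1*0 = 4 + 0 = 4)
a + (-2 - 1*0)*0 = 4 + (-2 - 1*0)*0 = 4 + (-2 + 0)*0 = 4 - 2*0 = 4 + 0 = 4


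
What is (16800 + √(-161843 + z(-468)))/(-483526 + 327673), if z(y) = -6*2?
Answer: -5600/51951 - I*√161855/155853 ≈ -0.10779 - 0.0025814*I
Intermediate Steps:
z(y) = -12
(16800 + √(-161843 + z(-468)))/(-483526 + 327673) = (16800 + √(-161843 - 12))/(-483526 + 327673) = (16800 + √(-161855))/(-155853) = (16800 + I*√161855)*(-1/155853) = -5600/51951 - I*√161855/155853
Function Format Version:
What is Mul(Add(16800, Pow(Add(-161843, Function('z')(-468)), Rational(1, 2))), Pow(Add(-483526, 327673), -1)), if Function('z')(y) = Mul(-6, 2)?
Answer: Add(Rational(-5600, 51951), Mul(Rational(-1, 155853), I, Pow(161855, Rational(1, 2)))) ≈ Add(-0.10779, Mul(-0.0025814, I))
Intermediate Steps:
Function('z')(y) = -12
Mul(Add(16800, Pow(Add(-161843, Function('z')(-468)), Rational(1, 2))), Pow(Add(-483526, 327673), -1)) = Mul(Add(16800, Pow(Add(-161843, -12), Rational(1, 2))), Pow(Add(-483526, 327673), -1)) = Mul(Add(16800, Pow(-161855, Rational(1, 2))), Pow(-155853, -1)) = Mul(Add(16800, Mul(I, Pow(161855, Rational(1, 2)))), Rational(-1, 155853)) = Add(Rational(-5600, 51951), Mul(Rational(-1, 155853), I, Pow(161855, Rational(1, 2))))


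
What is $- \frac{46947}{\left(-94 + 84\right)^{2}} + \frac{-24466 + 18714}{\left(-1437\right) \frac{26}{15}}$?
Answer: $- \frac{290900969}{622700} \approx -467.16$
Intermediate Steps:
$- \frac{46947}{\left(-94 + 84\right)^{2}} + \frac{-24466 + 18714}{\left(-1437\right) \frac{26}{15}} = - \frac{46947}{\left(-10\right)^{2}} - \frac{5752}{\left(-1437\right) 26 \cdot \frac{1}{15}} = - \frac{46947}{100} - \frac{5752}{\left(-1437\right) \frac{26}{15}} = \left(-46947\right) \frac{1}{100} - \frac{5752}{- \frac{12454}{5}} = - \frac{46947}{100} - - \frac{14380}{6227} = - \frac{46947}{100} + \frac{14380}{6227} = - \frac{290900969}{622700}$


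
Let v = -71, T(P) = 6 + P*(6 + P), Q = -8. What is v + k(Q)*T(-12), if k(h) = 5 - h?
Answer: 943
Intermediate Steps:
v + k(Q)*T(-12) = -71 + (5 - 1*(-8))*(6 + (-12)² + 6*(-12)) = -71 + (5 + 8)*(6 + 144 - 72) = -71 + 13*78 = -71 + 1014 = 943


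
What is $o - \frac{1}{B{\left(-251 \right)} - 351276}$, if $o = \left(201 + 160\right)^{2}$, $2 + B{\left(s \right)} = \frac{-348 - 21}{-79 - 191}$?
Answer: $\frac{1373361664009}{10538299} \approx 1.3032 \cdot 10^{5}$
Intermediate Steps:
$B{\left(s \right)} = - \frac{19}{30}$ ($B{\left(s \right)} = -2 + \frac{-348 - 21}{-79 - 191} = -2 - \frac{369}{-270} = -2 - - \frac{41}{30} = -2 + \frac{41}{30} = - \frac{19}{30}$)
$o = 130321$ ($o = 361^{2} = 130321$)
$o - \frac{1}{B{\left(-251 \right)} - 351276} = 130321 - \frac{1}{- \frac{19}{30} - 351276} = 130321 - \frac{1}{- \frac{10538299}{30}} = 130321 - - \frac{30}{10538299} = 130321 + \frac{30}{10538299} = \frac{1373361664009}{10538299}$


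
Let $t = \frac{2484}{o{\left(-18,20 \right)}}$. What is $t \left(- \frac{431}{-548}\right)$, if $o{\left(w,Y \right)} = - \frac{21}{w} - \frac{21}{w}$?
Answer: $\frac{802953}{959} \approx 837.28$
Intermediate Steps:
$o{\left(w,Y \right)} = - \frac{42}{w}$
$t = \frac{7452}{7}$ ($t = \frac{2484}{\left(-42\right) \frac{1}{-18}} = \frac{2484}{\left(-42\right) \left(- \frac{1}{18}\right)} = \frac{2484}{\frac{7}{3}} = 2484 \cdot \frac{3}{7} = \frac{7452}{7} \approx 1064.6$)
$t \left(- \frac{431}{-548}\right) = \frac{7452 \left(- \frac{431}{-548}\right)}{7} = \frac{7452 \left(\left(-431\right) \left(- \frac{1}{548}\right)\right)}{7} = \frac{7452}{7} \cdot \frac{431}{548} = \frac{802953}{959}$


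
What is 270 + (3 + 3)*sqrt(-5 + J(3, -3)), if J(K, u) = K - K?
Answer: 270 + 6*I*sqrt(5) ≈ 270.0 + 13.416*I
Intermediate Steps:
J(K, u) = 0
270 + (3 + 3)*sqrt(-5 + J(3, -3)) = 270 + (3 + 3)*sqrt(-5 + 0) = 270 + 6*sqrt(-5) = 270 + 6*(I*sqrt(5)) = 270 + 6*I*sqrt(5)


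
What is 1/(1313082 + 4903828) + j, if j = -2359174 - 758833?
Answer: -19384368898369/6216910 ≈ -3.1180e+6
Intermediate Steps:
j = -3118007
1/(1313082 + 4903828) + j = 1/(1313082 + 4903828) - 3118007 = 1/6216910 - 3118007 = -19384368898369/6216910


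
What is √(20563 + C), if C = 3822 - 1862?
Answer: √22523 ≈ 150.08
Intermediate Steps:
C = 1960
√(20563 + C) = √(20563 + 1960) = √22523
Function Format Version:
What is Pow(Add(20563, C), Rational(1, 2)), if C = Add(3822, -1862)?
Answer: Pow(22523, Rational(1, 2)) ≈ 150.08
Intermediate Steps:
C = 1960
Pow(Add(20563, C), Rational(1, 2)) = Pow(Add(20563, 1960), Rational(1, 2)) = Pow(22523, Rational(1, 2))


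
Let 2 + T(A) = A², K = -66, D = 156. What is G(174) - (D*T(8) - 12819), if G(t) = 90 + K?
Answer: 3171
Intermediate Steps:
T(A) = -2 + A²
G(t) = 24 (G(t) = 90 - 66 = 24)
G(174) - (D*T(8) - 12819) = 24 - (156*(-2 + 8²) - 12819) = 24 - (156*(-2 + 64) - 12819) = 24 - (156*62 - 12819) = 24 - (9672 - 12819) = 24 - 1*(-3147) = 24 + 3147 = 3171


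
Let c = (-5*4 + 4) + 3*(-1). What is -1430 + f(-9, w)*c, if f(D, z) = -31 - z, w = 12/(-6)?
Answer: -879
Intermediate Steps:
w = -2 (w = 12*(-⅙) = -2)
c = -19 (c = (-20 + 4) - 3 = -16 - 3 = -19)
-1430 + f(-9, w)*c = -1430 + (-31 - 1*(-2))*(-19) = -1430 + (-31 + 2)*(-19) = -1430 - 29*(-19) = -1430 + 551 = -879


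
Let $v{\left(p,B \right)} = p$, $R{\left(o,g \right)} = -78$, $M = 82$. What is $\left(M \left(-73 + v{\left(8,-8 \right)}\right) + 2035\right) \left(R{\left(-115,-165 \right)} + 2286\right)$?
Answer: $-7275360$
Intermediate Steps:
$\left(M \left(-73 + v{\left(8,-8 \right)}\right) + 2035\right) \left(R{\left(-115,-165 \right)} + 2286\right) = \left(82 \left(-73 + 8\right) + 2035\right) \left(-78 + 2286\right) = \left(82 \left(-65\right) + 2035\right) 2208 = \left(-5330 + 2035\right) 2208 = \left(-3295\right) 2208 = -7275360$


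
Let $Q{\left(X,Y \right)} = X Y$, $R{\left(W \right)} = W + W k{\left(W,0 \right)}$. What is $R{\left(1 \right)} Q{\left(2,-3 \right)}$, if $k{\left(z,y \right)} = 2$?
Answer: $-18$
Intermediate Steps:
$R{\left(W \right)} = 3 W$ ($R{\left(W \right)} = W + W 2 = W + 2 W = 3 W$)
$R{\left(1 \right)} Q{\left(2,-3 \right)} = 3 \cdot 1 \cdot 2 \left(-3\right) = 3 \left(-6\right) = -18$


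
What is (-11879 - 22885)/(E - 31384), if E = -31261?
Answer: 34764/62645 ≈ 0.55494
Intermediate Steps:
(-11879 - 22885)/(E - 31384) = (-11879 - 22885)/(-31261 - 31384) = -34764/(-62645) = -34764*(-1/62645) = 34764/62645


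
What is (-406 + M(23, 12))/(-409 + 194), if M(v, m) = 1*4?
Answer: 402/215 ≈ 1.8698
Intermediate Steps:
M(v, m) = 4
(-406 + M(23, 12))/(-409 + 194) = (-406 + 4)/(-409 + 194) = -402/(-215) = -402*(-1/215) = 402/215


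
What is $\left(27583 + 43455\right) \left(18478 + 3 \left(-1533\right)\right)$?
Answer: $985936402$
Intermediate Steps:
$\left(27583 + 43455\right) \left(18478 + 3 \left(-1533\right)\right) = 71038 \left(18478 - 4599\right) = 71038 \cdot 13879 = 985936402$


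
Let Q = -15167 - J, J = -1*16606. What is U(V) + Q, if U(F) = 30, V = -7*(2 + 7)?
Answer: 1469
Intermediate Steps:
J = -16606
Q = 1439 (Q = -15167 - 1*(-16606) = -15167 + 16606 = 1439)
V = -63 (V = -7*9 = -63)
U(V) + Q = 30 + 1439 = 1469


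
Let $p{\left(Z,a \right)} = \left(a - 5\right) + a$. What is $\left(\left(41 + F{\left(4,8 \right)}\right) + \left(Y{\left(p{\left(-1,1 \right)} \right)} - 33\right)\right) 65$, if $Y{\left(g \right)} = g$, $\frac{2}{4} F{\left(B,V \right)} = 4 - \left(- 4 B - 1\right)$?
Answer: $3055$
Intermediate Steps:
$p{\left(Z,a \right)} = -5 + 2 a$ ($p{\left(Z,a \right)} = \left(-5 + a\right) + a = -5 + 2 a$)
$F{\left(B,V \right)} = 10 + 8 B$ ($F{\left(B,V \right)} = 2 \left(4 - \left(- 4 B - 1\right)\right) = 2 \left(4 - \left(-1 - 4 B\right)\right) = 2 \left(4 + \left(1 + 4 B\right)\right) = 2 \left(5 + 4 B\right) = 10 + 8 B$)
$\left(\left(41 + F{\left(4,8 \right)}\right) + \left(Y{\left(p{\left(-1,1 \right)} \right)} - 33\right)\right) 65 = \left(\left(41 + \left(10 + 8 \cdot 4\right)\right) + \left(\left(-5 + 2 \cdot 1\right) - 33\right)\right) 65 = \left(\left(41 + \left(10 + 32\right)\right) + \left(\left(-5 + 2\right) - 33\right)\right) 65 = \left(\left(41 + 42\right) - 36\right) 65 = \left(83 - 36\right) 65 = 47 \cdot 65 = 3055$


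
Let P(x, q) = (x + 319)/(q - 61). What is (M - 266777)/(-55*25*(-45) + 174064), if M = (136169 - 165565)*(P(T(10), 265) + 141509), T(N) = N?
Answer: -212165750212/12032889 ≈ -17632.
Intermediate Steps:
P(x, q) = (319 + x)/(-61 + q)
M = -212152144585/51 (M = (136169 - 165565)*((319 + 10)/(-61 + 265) + 141509) = -29396*(329/204 + 141509) = -29396*28868165/204 = -212152144585/51 ≈ -4.1598e+9)
(M - 266777)/(-55*25*(-45) + 174064) = (-212152144585/51 - 266777)/(-55*25*(-45) + 174064) = -212165750212/(51*(-1375*(-45) + 174064)) = -212165750212/(51*(61875 + 174064)) = -212165750212/51/235939 = -212165750212/51*1/235939 = -212165750212/12032889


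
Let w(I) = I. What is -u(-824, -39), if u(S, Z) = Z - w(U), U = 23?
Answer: 62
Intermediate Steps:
u(S, Z) = -23 + Z (u(S, Z) = Z - 1*23 = Z - 23 = -23 + Z)
-u(-824, -39) = -(-23 - 39) = -1*(-62) = 62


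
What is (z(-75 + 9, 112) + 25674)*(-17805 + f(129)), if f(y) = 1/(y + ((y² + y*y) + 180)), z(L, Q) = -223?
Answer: -15221931427054/33591 ≈ -4.5315e+8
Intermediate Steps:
f(y) = 1/(180 + y + 2*y²) (f(y) = 1/(y + ((y² + y²) + 180)) = 1/(y + (2*y² + 180)) = 1/(y + (180 + 2*y²)) = 1/(180 + y + 2*y²))
(z(-75 + 9, 112) + 25674)*(-17805 + f(129)) = (-223 + 25674)*(-17805 + 1/(180 + 129 + 2*129²)) = 25451*(-17805 + 1/(180 + 129 + 2*16641)) = 25451*(-17805 + 1/(180 + 129 + 33282)) = 25451*(-17805 + 1/33591) = 25451*(-598087754/33591) = -15221931427054/33591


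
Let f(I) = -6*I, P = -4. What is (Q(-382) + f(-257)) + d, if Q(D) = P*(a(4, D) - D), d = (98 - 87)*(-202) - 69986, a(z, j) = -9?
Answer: -72158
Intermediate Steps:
d = -72208 (d = 11*(-202) - 69986 = -2222 - 69986 = -72208)
Q(D) = 36 + 4*D (Q(D) = -4*(-9 - D) = 36 + 4*D)
(Q(-382) + f(-257)) + d = ((36 + 4*(-382)) - 6*(-257)) - 72208 = ((36 - 1528) + 1542) - 72208 = (-1492 + 1542) - 72208 = 50 - 72208 = -72158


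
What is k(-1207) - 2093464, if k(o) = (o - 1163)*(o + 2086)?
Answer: -4176694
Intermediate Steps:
k(o) = (-1163 + o)*(2086 + o)
k(-1207) - 2093464 = (-2426018 + (-1207)² + 923*(-1207)) - 2093464 = (-2426018 + 1456849 - 1114061) - 2093464 = -2083230 - 2093464 = -4176694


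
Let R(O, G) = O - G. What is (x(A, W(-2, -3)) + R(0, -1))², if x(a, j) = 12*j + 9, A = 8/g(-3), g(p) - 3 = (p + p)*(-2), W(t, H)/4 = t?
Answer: 7396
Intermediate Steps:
W(t, H) = 4*t
g(p) = 3 - 4*p (g(p) = 3 + (p + p)*(-2) = 3 + (2*p)*(-2) = 3 - 4*p)
A = 8/15 (A = 8/(3 - 4*(-3)) = 8/(3 + 12) = 8/15 ≈ 0.53333)
x(a, j) = 9 + 12*j
(x(A, W(-2, -3)) + R(0, -1))² = ((9 + 12*(4*(-2))) + (0 - 1*(-1)))² = ((9 + 12*(-8)) + (0 + 1))² = ((9 - 96) + 1)² = (-87 + 1)² = (-86)² = 7396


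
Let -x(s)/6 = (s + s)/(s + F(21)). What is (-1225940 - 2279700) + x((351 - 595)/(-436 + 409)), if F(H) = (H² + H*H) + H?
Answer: -86326387928/24625 ≈ -3.5056e+6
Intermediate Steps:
F(H) = H + 2*H² (F(H) = (H² + H²) + H = 2*H² + H = H + 2*H²)
x(s) = -12*s/(903 + s) (x(s) = -6*(s + s)/(s + 21*(1 + 2*21)) = -6*2*s/(s + 21*(1 + 42)) = -6*2*s/(s + 21*43) = -6*2*s/(s + 903) = -6*2*s/(903 + s) = -12*s/(903 + s))
(-1225940 - 2279700) + x((351 - 595)/(-436 + 409)) = (-1225940 - 2279700) - 12*(351 - 595)/(-436 + 409)/(903 + (351 - 595)/(-436 + 409)) = -3505640 - 12*(-244/(-27))/(903 - 244/(-27)) = -3505640 - 12*(-244*(-1/27))/(903 - 244*(-1/27)) = -3505640 - 12*244/27/(903 + 244/27) = -3505640 - 12*244/27/24625/27 = -3505640 - 12*244/27*27/24625 = -3505640 - 2928/24625 = -86326387928/24625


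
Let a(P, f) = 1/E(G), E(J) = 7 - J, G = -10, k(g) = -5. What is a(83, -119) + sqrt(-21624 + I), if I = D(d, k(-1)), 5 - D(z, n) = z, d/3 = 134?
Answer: 1/17 + 19*I*sqrt(61) ≈ 0.058824 + 148.39*I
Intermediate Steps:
d = 402 (d = 3*134 = 402)
D(z, n) = 5 - z
I = -397 (I = 5 - 1*402 = 5 - 402 = -397)
a(P, f) = 1/17 (a(P, f) = 1/(7 - 1*(-10)) = 1/(7 + 10) = 1/17)
a(83, -119) + sqrt(-21624 + I) = 1/17 + sqrt(-21624 - 397) = 1/17 + sqrt(-22021) = 1/17 + 19*I*sqrt(61)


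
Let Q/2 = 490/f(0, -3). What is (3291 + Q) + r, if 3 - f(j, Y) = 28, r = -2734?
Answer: 2589/5 ≈ 517.80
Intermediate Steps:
f(j, Y) = -25 (f(j, Y) = 3 - 1*28 = 3 - 28 = -25)
Q = -196/5 (Q = 2*(490/(-25)) = 2*(490*(-1/25)) = 2*(-98/5) = -196/5 ≈ -39.200)
(3291 + Q) + r = (3291 - 196/5) - 2734 = 16259/5 - 2734 = 2589/5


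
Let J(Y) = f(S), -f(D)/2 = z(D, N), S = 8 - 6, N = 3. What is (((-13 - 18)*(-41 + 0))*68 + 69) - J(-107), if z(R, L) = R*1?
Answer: 86501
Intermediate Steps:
z(R, L) = R
S = 2
f(D) = -2*D
J(Y) = -4 (J(Y) = -2*2 = -4)
(((-13 - 18)*(-41 + 0))*68 + 69) - J(-107) = (((-13 - 18)*(-41 + 0))*68 + 69) - 1*(-4) = (-31*(-41)*68 + 69) + 4 = (1271*68 + 69) + 4 = (86428 + 69) + 4 = 86497 + 4 = 86501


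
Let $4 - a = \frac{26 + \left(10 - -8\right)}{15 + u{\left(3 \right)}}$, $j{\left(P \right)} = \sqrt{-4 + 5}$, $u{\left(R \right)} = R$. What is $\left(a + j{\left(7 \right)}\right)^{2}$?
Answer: $\frac{529}{81} \approx 6.5309$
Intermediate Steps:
$j{\left(P \right)} = 1$ ($j{\left(P \right)} = \sqrt{1} = 1$)
$a = \frac{14}{9}$ ($a = 4 - \frac{26 + \left(10 - -8\right)}{15 + 3} = 4 - \frac{26 + \left(10 + 8\right)}{18} = 4 - \left(26 + 18\right) \frac{1}{18} = 4 - 44 \cdot \frac{1}{18} = 4 - \frac{22}{9} = \frac{14}{9} \approx 1.5556$)
$\left(a + j{\left(7 \right)}\right)^{2} = \left(\frac{14}{9} + 1\right)^{2} = \left(\frac{23}{9}\right)^{2} = \frac{529}{81}$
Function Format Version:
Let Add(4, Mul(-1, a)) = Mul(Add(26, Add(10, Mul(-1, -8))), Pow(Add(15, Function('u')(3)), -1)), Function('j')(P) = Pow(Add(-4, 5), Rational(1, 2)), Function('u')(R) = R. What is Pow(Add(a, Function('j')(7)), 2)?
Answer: Rational(529, 81) ≈ 6.5309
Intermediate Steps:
Function('j')(P) = 1 (Function('j')(P) = Pow(1, Rational(1, 2)) = 1)
a = Rational(14, 9) (a = Add(4, Mul(-1, Mul(Add(26, Add(10, Mul(-1, -8))), Pow(Add(15, 3), -1)))) = Add(4, Mul(-1, Mul(Add(26, Add(10, 8)), Pow(18, -1)))) = Add(4, Mul(-1, Mul(Add(26, 18), Rational(1, 18)))) = Add(4, Mul(-1, Mul(44, Rational(1, 18)))) = Add(4, Mul(-1, Rational(22, 9))) = Add(4, Rational(-22, 9)) = Rational(14, 9) ≈ 1.5556)
Pow(Add(a, Function('j')(7)), 2) = Pow(Add(Rational(14, 9), 1), 2) = Pow(Rational(23, 9), 2) = Rational(529, 81)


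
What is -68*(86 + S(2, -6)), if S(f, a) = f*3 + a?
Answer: -5848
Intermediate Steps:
S(f, a) = a + 3*f (S(f, a) = 3*f + a = a + 3*f)
-68*(86 + S(2, -6)) = -68*(86 + (-6 + 3*2)) = -68*(86 + (-6 + 6)) = -68*(86 + 0) = -68*86 = -5848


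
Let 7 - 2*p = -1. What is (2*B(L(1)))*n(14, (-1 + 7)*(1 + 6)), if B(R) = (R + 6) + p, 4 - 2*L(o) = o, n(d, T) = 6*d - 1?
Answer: 1909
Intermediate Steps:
p = 4 (p = 7/2 - ½*(-1) = 7/2 + ½ = 4)
n(d, T) = -1 + 6*d
L(o) = 2 - o/2
B(R) = 10 + R (B(R) = (R + 6) + 4 = (6 + R) + 4 = 10 + R)
(2*B(L(1)))*n(14, (-1 + 7)*(1 + 6)) = (2*(10 + (2 - ½*1)))*(-1 + 6*14) = (2*(10 + (2 - ½)))*(-1 + 84) = (2*(10 + 3/2))*83 = (2*(23/2))*83 = 23*83 = 1909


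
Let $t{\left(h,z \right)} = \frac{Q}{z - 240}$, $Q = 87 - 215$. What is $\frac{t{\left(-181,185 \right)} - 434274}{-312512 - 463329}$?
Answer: $\frac{23884942}{42671255} \approx 0.55974$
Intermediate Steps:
$Q = -128$ ($Q = 87 - 215 = -128$)
$t{\left(h,z \right)} = - \frac{128}{-240 + z}$ ($t{\left(h,z \right)} = - \frac{128}{z - 240} = - \frac{128}{-240 + z}$)
$\frac{t{\left(-181,185 \right)} - 434274}{-312512 - 463329} = \frac{- \frac{128}{-240 + 185} - 434274}{-312512 - 463329} = \frac{- \frac{128}{-55} - 434274}{-775841} = \left(\left(-128\right) \left(- \frac{1}{55}\right) - 434274\right) \left(- \frac{1}{775841}\right) = \left(\frac{128}{55} - 434274\right) \left(- \frac{1}{775841}\right) = \left(- \frac{23884942}{55}\right) \left(- \frac{1}{775841}\right) = \frac{23884942}{42671255}$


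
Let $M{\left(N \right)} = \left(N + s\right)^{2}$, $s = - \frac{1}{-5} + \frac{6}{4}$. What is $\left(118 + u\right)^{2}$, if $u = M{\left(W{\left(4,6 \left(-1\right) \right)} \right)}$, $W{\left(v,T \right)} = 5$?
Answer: $\frac{265331521}{10000} \approx 26533.0$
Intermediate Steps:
$s = \frac{17}{10}$ ($s = \left(-1\right) \left(- \frac{1}{5}\right) + 6 \cdot \frac{1}{4} = \frac{1}{5} + \frac{3}{2} = \frac{17}{10} \approx 1.7$)
$M{\left(N \right)} = \left(\frac{17}{10} + N\right)^{2}$ ($M{\left(N \right)} = \left(N + \frac{17}{10}\right)^{2} = \left(\frac{17}{10} + N\right)^{2}$)
$u = \frac{4489}{100}$ ($u = \frac{\left(17 + 10 \cdot 5\right)^{2}}{100} = \frac{\left(17 + 50\right)^{2}}{100} = \frac{67^{2}}{100} = \frac{1}{100} \cdot 4489 = \frac{4489}{100} \approx 44.89$)
$\left(118 + u\right)^{2} = \left(118 + \frac{4489}{100}\right)^{2} = \left(\frac{16289}{100}\right)^{2} = \frac{265331521}{10000}$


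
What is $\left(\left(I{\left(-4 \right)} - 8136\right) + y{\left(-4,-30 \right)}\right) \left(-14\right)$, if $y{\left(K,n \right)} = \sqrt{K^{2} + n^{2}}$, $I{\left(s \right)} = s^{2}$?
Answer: $113680 - 28 \sqrt{229} \approx 1.1326 \cdot 10^{5}$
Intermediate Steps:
$\left(\left(I{\left(-4 \right)} - 8136\right) + y{\left(-4,-30 \right)}\right) \left(-14\right) = \left(\left(\left(-4\right)^{2} - 8136\right) + \sqrt{\left(-4\right)^{2} + \left(-30\right)^{2}}\right) \left(-14\right) = \left(\left(16 - 8136\right) + \sqrt{16 + 900}\right) \left(-14\right) = \left(-8120 + \sqrt{916}\right) \left(-14\right) = \left(-8120 + 2 \sqrt{229}\right) \left(-14\right) = 113680 - 28 \sqrt{229}$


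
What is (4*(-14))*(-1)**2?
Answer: -56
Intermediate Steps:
(4*(-14))*(-1)**2 = -56*1 = -56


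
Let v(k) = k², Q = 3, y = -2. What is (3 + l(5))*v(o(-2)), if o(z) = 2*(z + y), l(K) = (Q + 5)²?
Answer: 4288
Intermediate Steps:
l(K) = 64 (l(K) = (3 + 5)² = 8² = 64)
o(z) = -4 + 2*z (o(z) = 2*(z - 2) = 2*(-2 + z) = -4 + 2*z)
(3 + l(5))*v(o(-2)) = (3 + 64)*(-4 + 2*(-2))² = 67*(-4 - 4)² = 67*(-8)² = 67*64 = 4288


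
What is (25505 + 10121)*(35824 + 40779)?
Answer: 2729058478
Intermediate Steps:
(25505 + 10121)*(35824 + 40779) = 35626*76603 = 2729058478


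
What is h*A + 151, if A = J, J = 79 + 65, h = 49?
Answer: 7207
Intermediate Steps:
J = 144
A = 144
h*A + 151 = 49*144 + 151 = 7056 + 151 = 7207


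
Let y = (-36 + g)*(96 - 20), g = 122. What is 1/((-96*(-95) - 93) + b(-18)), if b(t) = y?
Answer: 1/15563 ≈ 6.4255e-5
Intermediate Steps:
y = 6536 (y = (-36 + 122)*(96 - 20) = 86*76 = 6536)
b(t) = 6536
1/((-96*(-95) - 93) + b(-18)) = 1/((-96*(-95) - 93) + 6536) = 1/((9120 - 93) + 6536) = 1/(9027 + 6536) = 1/15563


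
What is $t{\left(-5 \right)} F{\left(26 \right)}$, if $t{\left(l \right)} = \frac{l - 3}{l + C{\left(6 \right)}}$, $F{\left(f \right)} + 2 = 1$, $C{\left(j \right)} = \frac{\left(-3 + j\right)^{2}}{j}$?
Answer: $- \frac{16}{7} \approx -2.2857$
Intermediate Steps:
$C{\left(j \right)} = \frac{\left(-3 + j\right)^{2}}{j}$
$F{\left(f \right)} = -1$ ($F{\left(f \right)} = -2 + 1 = -1$)
$t{\left(l \right)} = \frac{-3 + l}{\frac{3}{2} + l}$ ($t{\left(l \right)} = \frac{l - 3}{l + \frac{\left(-3 + 6\right)^{2}}{6}} = \frac{-3 + l}{l + \frac{3^{2}}{6}} = \frac{-3 + l}{l + \frac{1}{6} \cdot 9} = \frac{-3 + l}{l + \frac{3}{2}} = \frac{-3 + l}{\frac{3}{2} + l}$)
$t{\left(-5 \right)} F{\left(26 \right)} = \frac{2 \left(-3 - 5\right)}{3 + 2 \left(-5\right)} \left(-1\right) = 2 \frac{1}{3 - 10} \left(-8\right) \left(-1\right) = 2 \frac{1}{-7} \left(-8\right) \left(-1\right) = 2 \left(- \frac{1}{7}\right) \left(-8\right) \left(-1\right) = \frac{16}{7} \left(-1\right) = - \frac{16}{7}$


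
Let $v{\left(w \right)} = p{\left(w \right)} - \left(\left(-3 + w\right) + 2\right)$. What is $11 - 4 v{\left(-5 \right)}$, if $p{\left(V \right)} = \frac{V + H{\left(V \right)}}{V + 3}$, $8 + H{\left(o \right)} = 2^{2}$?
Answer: $-31$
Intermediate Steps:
$H{\left(o \right)} = -4$ ($H{\left(o \right)} = -8 + 2^{2} = -8 + 4 = -4$)
$p{\left(V \right)} = \frac{-4 + V}{3 + V}$ ($p{\left(V \right)} = \frac{V - 4}{V + 3} = \frac{-4 + V}{3 + V}$)
$v{\left(w \right)} = 1 - w + \frac{-4 + w}{3 + w}$ ($v{\left(w \right)} = \frac{-4 + w}{3 + w} - \left(\left(-3 + w\right) + 2\right) = \frac{-4 + w}{3 + w} - \left(-1 + w\right) = 1 - w + \frac{-4 + w}{3 + w}$)
$11 - 4 v{\left(-5 \right)} = 11 - 4 \frac{-1 - -5 - \left(-5\right)^{2}}{3 - 5} = 11 - 4 \frac{-1 + 5 - 25}{-2} = 11 - 4 \left(- \frac{-1 + 5 - 25}{2}\right) = 11 - 4 \left(\left(- \frac{1}{2}\right) \left(-21\right)\right) = 11 - 42 = -31$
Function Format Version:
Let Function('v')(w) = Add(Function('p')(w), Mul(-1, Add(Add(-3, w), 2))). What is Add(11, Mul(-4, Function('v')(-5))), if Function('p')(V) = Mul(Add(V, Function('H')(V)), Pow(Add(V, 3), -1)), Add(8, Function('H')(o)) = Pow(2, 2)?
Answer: -31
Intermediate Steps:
Function('H')(o) = -4 (Function('H')(o) = Add(-8, Pow(2, 2)) = Add(-8, 4) = -4)
Function('p')(V) = Mul(Pow(Add(3, V), -1), Add(-4, V)) (Function('p')(V) = Mul(Add(V, -4), Pow(Add(V, 3), -1)) = Mul(Add(-4, V), Pow(Add(3, V), -1)) = Mul(Pow(Add(3, V), -1), Add(-4, V)))
Function('v')(w) = Add(1, Mul(-1, w), Mul(Pow(Add(3, w), -1), Add(-4, w))) (Function('v')(w) = Add(Mul(Pow(Add(3, w), -1), Add(-4, w)), Mul(-1, Add(Add(-3, w), 2))) = Add(Mul(Pow(Add(3, w), -1), Add(-4, w)), Mul(-1, Add(-1, w))) = Add(Mul(Pow(Add(3, w), -1), Add(-4, w)), Add(1, Mul(-1, w))) = Add(1, Mul(-1, w), Mul(Pow(Add(3, w), -1), Add(-4, w))))
Add(11, Mul(-4, Function('v')(-5))) = Add(11, Mul(-4, Mul(Pow(Add(3, -5), -1), Add(-1, Mul(-1, -5), Mul(-1, Pow(-5, 2)))))) = Add(11, Mul(-4, Mul(Pow(-2, -1), Add(-1, 5, Mul(-1, 25))))) = Add(11, Mul(-4, Mul(Rational(-1, 2), Add(-1, 5, -25)))) = Add(11, Mul(-4, Mul(Rational(-1, 2), -21))) = Add(11, Mul(-4, Rational(21, 2))) = Add(11, -42) = -31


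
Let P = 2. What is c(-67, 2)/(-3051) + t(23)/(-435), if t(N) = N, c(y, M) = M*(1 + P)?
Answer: -8087/147465 ≈ -0.054840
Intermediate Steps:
c(y, M) = 3*M (c(y, M) = M*(1 + 2) = M*3 = 3*M)
c(-67, 2)/(-3051) + t(23)/(-435) = (3*2)/(-3051) + 23/(-435) = 6*(-1/3051) + 23*(-1/435) = -2/1017 - 23/435 = -8087/147465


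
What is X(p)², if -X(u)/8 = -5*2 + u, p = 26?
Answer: 16384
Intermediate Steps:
X(u) = 80 - 8*u (X(u) = -8*(-5*2 + u) = -8*(-10 + u) = 80 - 8*u)
X(p)² = (80 - 8*26)² = (80 - 208)² = (-128)² = 16384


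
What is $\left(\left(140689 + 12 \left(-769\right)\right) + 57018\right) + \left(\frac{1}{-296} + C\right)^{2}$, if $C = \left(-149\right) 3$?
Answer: $\frac{34020506033}{87616} \approx 3.8829 \cdot 10^{5}$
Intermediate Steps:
$C = -447$
$\left(\left(140689 + 12 \left(-769\right)\right) + 57018\right) + \left(\frac{1}{-296} + C\right)^{2} = \left(\left(140689 + 12 \left(-769\right)\right) + 57018\right) + \left(\frac{1}{-296} - 447\right)^{2} = \left(\left(140689 - 9228\right) + 57018\right) + \left(- \frac{1}{296} - 447\right)^{2} = \left(131461 + 57018\right) + \left(- \frac{132313}{296}\right)^{2} = 188479 + \frac{17506729969}{87616} = \frac{34020506033}{87616}$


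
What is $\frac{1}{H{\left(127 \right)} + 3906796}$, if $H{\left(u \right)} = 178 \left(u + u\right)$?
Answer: $\frac{1}{3952008} \approx 2.5304 \cdot 10^{-7}$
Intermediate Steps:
$H{\left(u \right)} = 356 u$ ($H{\left(u \right)} = 178 \cdot 2 u = 356 u$)
$\frac{1}{H{\left(127 \right)} + 3906796} = \frac{1}{356 \cdot 127 + 3906796} = \frac{1}{45212 + 3906796} = \frac{1}{3952008}$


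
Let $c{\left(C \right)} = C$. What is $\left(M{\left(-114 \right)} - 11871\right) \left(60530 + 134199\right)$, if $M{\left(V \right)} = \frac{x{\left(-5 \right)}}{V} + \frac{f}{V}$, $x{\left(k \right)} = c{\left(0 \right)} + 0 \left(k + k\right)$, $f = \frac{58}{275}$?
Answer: $- \frac{36234773904466}{15675} \approx -2.3116 \cdot 10^{9}$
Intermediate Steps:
$f = \frac{58}{275}$ ($f = 58 \cdot \frac{1}{275} = \frac{58}{275} \approx 0.21091$)
$x{\left(k \right)} = 0$ ($x{\left(k \right)} = 0 + 0 \left(k + k\right) = 0 + 0 \cdot 2 k = 0 + 0 = 0$)
$M{\left(V \right)} = \frac{58}{275 V}$ ($M{\left(V \right)} = \frac{0}{V} + \frac{58}{275 V} = 0 + \frac{58}{275 V} = \frac{58}{275 V}$)
$\left(M{\left(-114 \right)} - 11871\right) \left(60530 + 134199\right) = \left(\frac{58}{275 \left(-114\right)} - 11871\right) \left(60530 + 134199\right) = \left(\frac{58}{275} \left(- \frac{1}{114}\right) - 11871\right) 194729 = \left(- \frac{29}{15675} - 11871\right) 194729 = \left(- \frac{186077954}{15675}\right) 194729 = - \frac{36234773904466}{15675}$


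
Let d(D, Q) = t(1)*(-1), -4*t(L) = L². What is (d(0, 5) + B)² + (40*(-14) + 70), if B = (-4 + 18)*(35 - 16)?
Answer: 1126385/16 ≈ 70399.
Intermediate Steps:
t(L) = -L²/4
d(D, Q) = ¼ (d(D, Q) = -¼*1²*(-1) = -¼*1*(-1) = -¼*(-1) = ¼)
B = 266 (B = 14*19 = 266)
(d(0, 5) + B)² + (40*(-14) + 70) = (¼ + 266)² + (40*(-14) + 70) = (1065/4)² + (-560 + 70) = 1134225/16 - 490 = 1126385/16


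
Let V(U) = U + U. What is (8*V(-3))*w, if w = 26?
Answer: -1248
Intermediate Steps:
V(U) = 2*U
(8*V(-3))*w = (8*(2*(-3)))*26 = (8*(-6))*26 = -48*26 = -1248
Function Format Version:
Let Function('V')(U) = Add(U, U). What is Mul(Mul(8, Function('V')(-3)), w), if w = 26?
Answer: -1248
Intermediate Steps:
Function('V')(U) = Mul(2, U)
Mul(Mul(8, Function('V')(-3)), w) = Mul(Mul(8, Mul(2, -3)), 26) = Mul(Mul(8, -6), 26) = Mul(-48, 26) = -1248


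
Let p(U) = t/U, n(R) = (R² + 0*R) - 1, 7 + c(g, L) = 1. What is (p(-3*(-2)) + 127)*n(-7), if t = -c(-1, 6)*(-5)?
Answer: 5856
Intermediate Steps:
c(g, L) = -6 (c(g, L) = -7 + 1 = -6)
n(R) = -1 + R² (n(R) = (R² + 0) - 1 = R² - 1 = -1 + R²)
t = -30 (t = -1*(-6)*(-5) = 6*(-5) = -30)
p(U) = -30/U
(p(-3*(-2)) + 127)*n(-7) = (-30/((-3*(-2))) + 127)*(-1 + (-7)²) = (-30/6 + 127)*(-1 + 49) = (-30*⅙ + 127)*48 = (-5 + 127)*48 = 122*48 = 5856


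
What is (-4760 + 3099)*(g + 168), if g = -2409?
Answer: 3722301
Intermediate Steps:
(-4760 + 3099)*(g + 168) = (-4760 + 3099)*(-2409 + 168) = -1661*(-2241) = 3722301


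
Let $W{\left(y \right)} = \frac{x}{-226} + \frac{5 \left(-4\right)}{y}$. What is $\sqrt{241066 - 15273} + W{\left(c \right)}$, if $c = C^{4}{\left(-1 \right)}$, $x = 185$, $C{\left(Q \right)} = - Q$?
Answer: $- \frac{4705}{226} + \sqrt{225793} \approx 454.36$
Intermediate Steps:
$c = 1$ ($c = \left(\left(-1\right) \left(-1\right)\right)^{4} = 1^{4} = 1$)
$W{\left(y \right)} = - \frac{185}{226} - \frac{20}{y}$ ($W{\left(y \right)} = \frac{185}{-226} + \frac{5 \left(-4\right)}{y} = 185 \left(- \frac{1}{226}\right) - \frac{20}{y} = - \frac{185}{226} - \frac{20}{y}$)
$\sqrt{241066 - 15273} + W{\left(c \right)} = \sqrt{241066 - 15273} - \left(\frac{185}{226} + \frac{20}{1}\right) = \sqrt{225793} - \frac{4705}{226} = - \frac{4705}{226} + \sqrt{225793}$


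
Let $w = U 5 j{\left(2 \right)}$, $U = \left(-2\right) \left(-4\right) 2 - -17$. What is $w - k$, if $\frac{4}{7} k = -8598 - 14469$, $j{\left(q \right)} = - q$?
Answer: $\frac{160149}{4} \approx 40037.0$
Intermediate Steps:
$U = 33$ ($U = 8 \cdot 2 + 17 = 16 + 17 = 33$)
$k = - \frac{161469}{4}$ ($k = \frac{7 \left(-8598 - 14469\right)}{4} = \frac{7}{4} \left(-23067\right) = - \frac{161469}{4} \approx -40367.0$)
$w = -330$ ($w = 33 \cdot 5 \left(\left(-1\right) 2\right) = 165 \left(-2\right) = -330$)
$w - k = -330 - - \frac{161469}{4} = -330 + \frac{161469}{4} = \frac{160149}{4}$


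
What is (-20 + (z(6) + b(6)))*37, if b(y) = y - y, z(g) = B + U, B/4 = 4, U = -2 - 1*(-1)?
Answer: -185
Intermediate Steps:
U = -1 (U = -2 + 1 = -1)
B = 16 (B = 4*4 = 16)
z(g) = 15 (z(g) = 16 - 1 = 15)
b(y) = 0
(-20 + (z(6) + b(6)))*37 = (-20 + (15 + 0))*37 = (-20 + 15)*37 = -5*37 = -185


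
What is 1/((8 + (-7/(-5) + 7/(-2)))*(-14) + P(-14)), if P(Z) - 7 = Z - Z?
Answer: -5/378 ≈ -0.013228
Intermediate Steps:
P(Z) = 7 (P(Z) = 7 + (Z - Z) = 7 + 0 = 7)
1/((8 + (-7/(-5) + 7/(-2)))*(-14) + P(-14)) = 1/((8 + (-7/(-5) + 7/(-2)))*(-14) + 7) = 1/((8 + (-7*(-⅕) + 7*(-½)))*(-14) + 7) = 1/((8 + (7/5 - 7/2))*(-14) + 7) = 1/((8 - 21/10)*(-14) + 7) = 1/((59/10)*(-14) + 7) = 1/(-413/5 + 7) = 1/(-378/5) = -5/378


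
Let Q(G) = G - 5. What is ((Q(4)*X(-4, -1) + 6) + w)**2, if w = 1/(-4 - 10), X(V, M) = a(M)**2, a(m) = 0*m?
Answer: 6889/196 ≈ 35.148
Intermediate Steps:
a(m) = 0
Q(G) = -5 + G
X(V, M) = 0 (X(V, M) = 0**2 = 0)
w = -1/14 (w = 1/(-14) = -1/14 ≈ -0.071429)
((Q(4)*X(-4, -1) + 6) + w)**2 = (((-5 + 4)*0 + 6) - 1/14)**2 = ((-1*0 + 6) - 1/14)**2 = ((0 + 6) - 1/14)**2 = (6 - 1/14)**2 = (83/14)**2 = 6889/196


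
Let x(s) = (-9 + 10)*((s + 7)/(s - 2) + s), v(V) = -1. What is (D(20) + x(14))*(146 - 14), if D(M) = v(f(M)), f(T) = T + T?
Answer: 1947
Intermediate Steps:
f(T) = 2*T
D(M) = -1
x(s) = s + (7 + s)/(-2 + s) (x(s) = 1*((7 + s)/(-2 + s) + s) = 1*(s + (7 + s)/(-2 + s)) = s + (7 + s)/(-2 + s))
(D(20) + x(14))*(146 - 14) = (-1 + (7 + 14² - 1*14)/(-2 + 14))*(146 - 14) = (-1 + (7 + 196 - 14)/12)*132 = (-1 + (1/12)*189)*132 = (-1 + 63/4)*132 = (59/4)*132 = 1947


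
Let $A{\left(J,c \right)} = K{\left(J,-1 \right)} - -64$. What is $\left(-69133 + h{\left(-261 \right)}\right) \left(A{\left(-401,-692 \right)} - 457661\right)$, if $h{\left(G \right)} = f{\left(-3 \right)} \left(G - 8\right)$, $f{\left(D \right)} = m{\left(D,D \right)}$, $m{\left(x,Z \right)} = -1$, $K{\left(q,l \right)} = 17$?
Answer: $31510789120$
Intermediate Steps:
$A{\left(J,c \right)} = 81$ ($A{\left(J,c \right)} = 17 - -64 = 17 + 64 = 81$)
$f{\left(D \right)} = -1$
$h{\left(G \right)} = 8 - G$ ($h{\left(G \right)} = - (G - 8) = - (-8 + G) = 8 - G$)
$\left(-69133 + h{\left(-261 \right)}\right) \left(A{\left(-401,-692 \right)} - 457661\right) = \left(-69133 + \left(8 - -261\right)\right) \left(81 - 457661\right) = \left(-69133 + \left(8 + 261\right)\right) \left(-457580\right) = \left(-69133 + 269\right) \left(-457580\right) = \left(-68864\right) \left(-457580\right) = 31510789120$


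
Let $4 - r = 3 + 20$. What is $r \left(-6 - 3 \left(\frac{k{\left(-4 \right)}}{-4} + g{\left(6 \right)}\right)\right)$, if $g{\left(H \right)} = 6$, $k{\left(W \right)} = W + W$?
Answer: $570$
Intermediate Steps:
$r = -19$ ($r = 4 - \left(3 + 20\right) = 4 - 23 = -19$)
$k{\left(W \right)} = 2 W$
$r \left(-6 - 3 \left(\frac{k{\left(-4 \right)}}{-4} + g{\left(6 \right)}\right)\right) = - 19 \left(-6 - 3 \left(\frac{2 \left(-4\right)}{-4} + 6\right)\right) = - 19 \left(-6 - 3 \left(\left(-8\right) \left(- \frac{1}{4}\right) + 6\right)\right) = - 19 \left(-6 - 3 \left(2 + 6\right)\right) = - 19 \left(-6 - 24\right) = \left(-19\right) \left(-30\right) = 570$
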